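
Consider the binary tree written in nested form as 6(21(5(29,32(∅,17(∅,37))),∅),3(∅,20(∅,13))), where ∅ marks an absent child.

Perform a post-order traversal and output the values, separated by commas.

29, 37, 17, 32, 5, 21, 13, 20, 3, 6

Post-order visits the left subtree, then the right subtree, then the node.
At 6: go left to 21.
  At 21: go left to 5.
    At 5: go left to 29.
      29 is a leaf — visit 29.
    At 5: go right to 32.
      At 32: no left child.
      At 32: go right to 17.
        At 17: no left child.
        At 17: go right to 37.
          37 is a leaf — visit 37.
        Visit 17.
      Visit 32.
    Visit 5.
  At 21: no right child.
  Visit 21.
At 6: go right to 3.
  At 3: no left child.
  At 3: go right to 20.
    At 20: no left child.
    At 20: go right to 13.
      13 is a leaf — visit 13.
    Visit 20.
  Visit 3.
Visit 6.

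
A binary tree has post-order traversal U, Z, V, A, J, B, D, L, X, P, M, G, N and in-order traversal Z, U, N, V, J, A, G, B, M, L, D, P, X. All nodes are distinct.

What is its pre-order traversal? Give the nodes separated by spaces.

N Z U G J V A M B P L D X

The last element of post-order is the root; it splits in-order into left and right subtrees.
Root N: left subtree has 2 nodes {Z, U}, right has 10 {V, J, A, G, B, M, L, D, P, X}.
  Root Z: left subtree has 0 nodes { }, right has 1 {U}.
  Root G: left subtree has 3 nodes {V, J, A}, right has 6 {B, M, L, D, P, X}.
    Root J: left subtree has 1 node {V}, right has 1 {A}.
    Root M: left subtree has 1 node {B}, right has 4 {L, D, P, X}.
      Root P: left subtree has 2 nodes {L, D}, right has 1 {X}.
        Root L: left subtree has 0 nodes { }, right has 1 {D}.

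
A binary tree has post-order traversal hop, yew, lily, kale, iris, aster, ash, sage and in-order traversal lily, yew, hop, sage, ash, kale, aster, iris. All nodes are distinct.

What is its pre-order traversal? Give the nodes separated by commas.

The last element of post-order is the root; it splits in-order into left and right subtrees.
Root sage: left subtree has 3 nodes {lily, yew, hop}, right has 4 {ash, kale, aster, iris}.
  Root lily: left subtree has 0 nodes { }, right has 2 {yew, hop}.
    Root yew: left subtree has 0 nodes { }, right has 1 {hop}.
  Root ash: left subtree has 0 nodes { }, right has 3 {kale, aster, iris}.
    Root aster: left subtree has 1 node {kale}, right has 1 {iris}.

sage, lily, yew, hop, ash, aster, kale, iris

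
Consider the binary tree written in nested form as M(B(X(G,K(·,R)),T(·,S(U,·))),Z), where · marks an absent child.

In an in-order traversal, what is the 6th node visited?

T

In-order visits the left subtree, then the node, then the right subtree.
At M: go left to B.
  At B: go left to X.
    At X: go left to G.
      G is a leaf — visit G.
    Visit X.
    At X: go right to K.
      At K: no left child.
      Visit K.
      At K: go right to R.
        R is a leaf — visit R.
  Visit B.
  At B: go right to T.
    At T: no left child.
    Visit T.
    At T: go right to S.
      At S: go left to U.
        U is a leaf — visit U.
      Visit S.
      At S: no right child.
Visit M.
At M: go right to Z.
  Z is a leaf — visit Z.
Full in-order sequence: G, X, K, R, B, T, U, S, M, Z.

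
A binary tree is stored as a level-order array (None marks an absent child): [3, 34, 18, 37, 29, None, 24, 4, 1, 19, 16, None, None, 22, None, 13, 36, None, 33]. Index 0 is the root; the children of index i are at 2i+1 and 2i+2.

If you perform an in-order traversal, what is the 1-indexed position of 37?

4

In-order visits the left subtree, then the node, then the right subtree.
At 3: go left to 34.
  At 34: go left to 37.
    At 37: go left to 4.
      At 4: go left to 13.
        13 is a leaf — visit 13.
      Visit 4.
      At 4: go right to 36.
        36 is a leaf — visit 36.
    Visit 37.
    At 37: go right to 1.
      At 1: no left child.
      Visit 1.
      At 1: go right to 33.
        33 is a leaf — visit 33.
  Visit 34.
  At 34: go right to 29.
    At 29: go left to 19.
      19 is a leaf — visit 19.
    Visit 29.
    At 29: go right to 16.
      16 is a leaf — visit 16.
Visit 3.
At 3: go right to 18.
  At 18: no left child.
  Visit 18.
  At 18: go right to 24.
    At 24: go left to 22.
      22 is a leaf — visit 22.
    Visit 24.
    At 24: no right child.
Full in-order sequence: 13, 4, 36, 37, 1, 33, 34, 19, 29, 16, 3, 18, 22, 24.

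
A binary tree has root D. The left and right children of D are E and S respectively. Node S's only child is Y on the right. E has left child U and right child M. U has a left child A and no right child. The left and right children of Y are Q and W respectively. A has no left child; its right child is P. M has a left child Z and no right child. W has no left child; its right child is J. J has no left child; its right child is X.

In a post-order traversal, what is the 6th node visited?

E

Post-order visits the left subtree, then the right subtree, then the node.
At D: go left to E.
  At E: go left to U.
    At U: go left to A.
      At A: no left child.
      At A: go right to P.
        P is a leaf — visit P.
      Visit A.
    At U: no right child.
    Visit U.
  At E: go right to M.
    At M: go left to Z.
      Z is a leaf — visit Z.
    At M: no right child.
    Visit M.
  Visit E.
At D: go right to S.
  At S: no left child.
  At S: go right to Y.
    At Y: go left to Q.
      Q is a leaf — visit Q.
    At Y: go right to W.
      At W: no left child.
      At W: go right to J.
        At J: no left child.
        At J: go right to X.
          X is a leaf — visit X.
        Visit J.
      Visit W.
    Visit Y.
  Visit S.
Visit D.
Full post-order sequence: P, A, U, Z, M, E, Q, X, J, W, Y, S, D.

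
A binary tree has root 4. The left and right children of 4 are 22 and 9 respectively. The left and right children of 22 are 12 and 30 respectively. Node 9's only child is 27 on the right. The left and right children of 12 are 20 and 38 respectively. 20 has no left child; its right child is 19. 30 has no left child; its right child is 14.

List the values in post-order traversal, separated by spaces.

Post-order visits the left subtree, then the right subtree, then the node.
At 4: go left to 22.
  At 22: go left to 12.
    At 12: go left to 20.
      At 20: no left child.
      At 20: go right to 19.
        19 is a leaf — visit 19.
      Visit 20.
    At 12: go right to 38.
      38 is a leaf — visit 38.
    Visit 12.
  At 22: go right to 30.
    At 30: no left child.
    At 30: go right to 14.
      14 is a leaf — visit 14.
    Visit 30.
  Visit 22.
At 4: go right to 9.
  At 9: no left child.
  At 9: go right to 27.
    27 is a leaf — visit 27.
  Visit 9.
Visit 4.

19 20 38 12 14 30 22 27 9 4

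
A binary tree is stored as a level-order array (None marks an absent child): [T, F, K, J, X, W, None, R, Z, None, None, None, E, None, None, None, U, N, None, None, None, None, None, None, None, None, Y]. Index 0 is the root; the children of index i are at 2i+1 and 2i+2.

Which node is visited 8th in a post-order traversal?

Y

Post-order visits the left subtree, then the right subtree, then the node.
At T: go left to F.
  At F: go left to J.
    At J: go left to R.
      At R: no left child.
      At R: go right to U.
        U is a leaf — visit U.
      Visit R.
    At J: go right to Z.
      At Z: go left to N.
        N is a leaf — visit N.
      At Z: no right child.
      Visit Z.
    Visit J.
  At F: go right to X.
    X is a leaf — visit X.
  Visit F.
At T: go right to K.
  At K: go left to W.
    At W: no left child.
    At W: go right to E.
      At E: no left child.
      At E: go right to Y.
        Y is a leaf — visit Y.
      Visit E.
    Visit W.
  At K: no right child.
  Visit K.
Visit T.
Full post-order sequence: U, R, N, Z, J, X, F, Y, E, W, K, T.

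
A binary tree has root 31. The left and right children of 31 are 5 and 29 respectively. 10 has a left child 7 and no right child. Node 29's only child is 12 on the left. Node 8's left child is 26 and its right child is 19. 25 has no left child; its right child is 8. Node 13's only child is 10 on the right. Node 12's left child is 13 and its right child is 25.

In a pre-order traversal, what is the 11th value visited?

Pre-order visits the node, then its left subtree, then its right subtree.
Visit 31.
At 31: go left to 5.
  5 is a leaf — visit 5.
At 31: go right to 29.
  Visit 29.
  At 29: go left to 12.
    Visit 12.
    At 12: go left to 13.
      Visit 13.
      At 13: no left child.
      At 13: go right to 10.
        Visit 10.
        At 10: go left to 7.
          7 is a leaf — visit 7.
        At 10: no right child.
    At 12: go right to 25.
      Visit 25.
      At 25: no left child.
      At 25: go right to 8.
        Visit 8.
        At 8: go left to 26.
          26 is a leaf — visit 26.
        At 8: go right to 19.
          19 is a leaf — visit 19.
  At 29: no right child.
Full pre-order sequence: 31, 5, 29, 12, 13, 10, 7, 25, 8, 26, 19.

19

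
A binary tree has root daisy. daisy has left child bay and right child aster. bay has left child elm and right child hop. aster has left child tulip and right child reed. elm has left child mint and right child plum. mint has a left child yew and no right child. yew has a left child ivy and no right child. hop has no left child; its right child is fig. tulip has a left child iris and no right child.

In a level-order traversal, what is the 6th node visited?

Level-order visits nodes level by level from the root, left to right within each level.
Level 0: daisy
Level 1: bay, aster
Level 2: elm, hop, tulip, reed
Level 3: mint, plum, fig, iris
Level 4: yew
Level 5: ivy
Full level-order sequence: daisy, bay, aster, elm, hop, tulip, reed, mint, plum, fig, iris, yew, ivy.

tulip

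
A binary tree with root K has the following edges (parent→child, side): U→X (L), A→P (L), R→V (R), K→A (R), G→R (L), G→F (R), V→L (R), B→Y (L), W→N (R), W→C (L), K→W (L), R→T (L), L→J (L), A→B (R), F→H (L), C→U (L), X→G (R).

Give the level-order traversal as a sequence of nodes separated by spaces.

Level-order visits nodes level by level from the root, left to right within each level.
Level 0: K
Level 1: W, A
Level 2: C, N, P, B
Level 3: U, Y
Level 4: X
Level 5: G
Level 6: R, F
Level 7: T, V, H
Level 8: L
Level 9: J

K W A C N P B U Y X G R F T V H L J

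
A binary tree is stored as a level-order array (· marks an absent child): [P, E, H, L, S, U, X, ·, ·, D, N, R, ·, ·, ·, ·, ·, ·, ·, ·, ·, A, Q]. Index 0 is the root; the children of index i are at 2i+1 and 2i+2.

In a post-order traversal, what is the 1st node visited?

Post-order visits the left subtree, then the right subtree, then the node.
At P: go left to E.
  At E: go left to L.
    L is a leaf — visit L.
  At E: go right to S.
    At S: go left to D.
      D is a leaf — visit D.
    At S: go right to N.
      At N: go left to A.
        A is a leaf — visit A.
      At N: go right to Q.
        Q is a leaf — visit Q.
      Visit N.
    Visit S.
  Visit E.
At P: go right to H.
  At H: go left to U.
    At U: go left to R.
      R is a leaf — visit R.
    At U: no right child.
    Visit U.
  At H: go right to X.
    X is a leaf — visit X.
  Visit H.
Visit P.
Full post-order sequence: L, D, A, Q, N, S, E, R, U, X, H, P.

L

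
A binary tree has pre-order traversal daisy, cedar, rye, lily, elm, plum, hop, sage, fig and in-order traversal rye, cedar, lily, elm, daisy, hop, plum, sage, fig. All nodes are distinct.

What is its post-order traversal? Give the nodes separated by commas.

The first element of pre-order is the root; it splits in-order into left and right subtrees.
Root daisy: left subtree has 4 nodes {rye, cedar, lily, elm}, right has 4 {hop, plum, sage, fig}.
  Root cedar: left subtree has 1 node {rye}, right has 2 {lily, elm}.
    Root lily: left subtree has 0 nodes { }, right has 1 {elm}.
  Root plum: left subtree has 1 node {hop}, right has 2 {sage, fig}.
    Root sage: left subtree has 0 nodes { }, right has 1 {fig}.

rye, elm, lily, cedar, hop, fig, sage, plum, daisy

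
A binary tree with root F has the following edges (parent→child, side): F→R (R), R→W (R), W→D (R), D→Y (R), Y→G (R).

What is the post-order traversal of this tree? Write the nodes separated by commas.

Post-order visits the left subtree, then the right subtree, then the node.
At F: no left child.
At F: go right to R.
  At R: no left child.
  At R: go right to W.
    At W: no left child.
    At W: go right to D.
      At D: no left child.
      At D: go right to Y.
        At Y: no left child.
        At Y: go right to G.
          G is a leaf — visit G.
        Visit Y.
      Visit D.
    Visit W.
  Visit R.
Visit F.

G, Y, D, W, R, F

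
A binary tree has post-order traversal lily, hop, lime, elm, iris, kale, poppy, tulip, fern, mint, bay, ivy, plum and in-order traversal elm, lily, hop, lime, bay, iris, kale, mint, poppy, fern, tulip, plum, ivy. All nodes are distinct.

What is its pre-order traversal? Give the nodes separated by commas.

The last element of post-order is the root; it splits in-order into left and right subtrees.
Root plum: left subtree has 11 nodes {elm, lily, hop, lime, bay, iris, kale, mint, poppy, fern, tulip}, right has 1 {ivy}.
  Root bay: left subtree has 4 nodes {elm, lily, hop, lime}, right has 6 {iris, kale, mint, poppy, fern, tulip}.
    Root elm: left subtree has 0 nodes { }, right has 3 {lily, hop, lime}.
      Root lime: left subtree has 2 nodes {lily, hop}, right has 0 { }.
        Root hop: left subtree has 1 node {lily}, right has 0 { }.
    Root mint: left subtree has 2 nodes {iris, kale}, right has 3 {poppy, fern, tulip}.
      Root kale: left subtree has 1 node {iris}, right has 0 { }.
      Root fern: left subtree has 1 node {poppy}, right has 1 {tulip}.

plum, bay, elm, lime, hop, lily, mint, kale, iris, fern, poppy, tulip, ivy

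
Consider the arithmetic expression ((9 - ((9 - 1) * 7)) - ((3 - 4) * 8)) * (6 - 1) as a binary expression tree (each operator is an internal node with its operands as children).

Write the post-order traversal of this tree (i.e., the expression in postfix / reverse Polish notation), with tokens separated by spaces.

9 9 1 - 7 * - 3 4 - 8 * - 6 1 - *

Post-order on an expression tree gives postfix notation: for each operator, emit left operand, right operand, then the operator.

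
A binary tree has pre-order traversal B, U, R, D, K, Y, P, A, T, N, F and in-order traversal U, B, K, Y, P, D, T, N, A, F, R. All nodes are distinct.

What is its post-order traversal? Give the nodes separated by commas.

The first element of pre-order is the root; it splits in-order into left and right subtrees.
Root B: left subtree has 1 node {U}, right has 9 {K, Y, P, D, T, N, A, F, R}.
  Root R: left subtree has 8 nodes {K, Y, P, D, T, N, A, F}, right has 0 { }.
    Root D: left subtree has 3 nodes {K, Y, P}, right has 4 {T, N, A, F}.
      Root K: left subtree has 0 nodes { }, right has 2 {Y, P}.
        Root Y: left subtree has 0 nodes { }, right has 1 {P}.
      Root A: left subtree has 2 nodes {T, N}, right has 1 {F}.
        Root T: left subtree has 0 nodes { }, right has 1 {N}.

U, P, Y, K, N, T, F, A, D, R, B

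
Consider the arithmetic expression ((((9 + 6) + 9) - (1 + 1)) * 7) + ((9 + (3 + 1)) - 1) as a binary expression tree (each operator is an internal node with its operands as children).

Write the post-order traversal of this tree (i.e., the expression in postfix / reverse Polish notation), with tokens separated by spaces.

9 6 + 9 + 1 1 + - 7 * 9 3 1 + + 1 - +

Post-order on an expression tree gives postfix notation: for each operator, emit left operand, right operand, then the operator.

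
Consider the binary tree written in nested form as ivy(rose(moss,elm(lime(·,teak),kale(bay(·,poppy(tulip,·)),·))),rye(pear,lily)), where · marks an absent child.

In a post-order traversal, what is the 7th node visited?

kale

Post-order visits the left subtree, then the right subtree, then the node.
At ivy: go left to rose.
  At rose: go left to moss.
    moss is a leaf — visit moss.
  At rose: go right to elm.
    At elm: go left to lime.
      At lime: no left child.
      At lime: go right to teak.
        teak is a leaf — visit teak.
      Visit lime.
    At elm: go right to kale.
      At kale: go left to bay.
        At bay: no left child.
        At bay: go right to poppy.
          At poppy: go left to tulip.
            tulip is a leaf — visit tulip.
          At poppy: no right child.
          Visit poppy.
        Visit bay.
      At kale: no right child.
      Visit kale.
    Visit elm.
  Visit rose.
At ivy: go right to rye.
  At rye: go left to pear.
    pear is a leaf — visit pear.
  At rye: go right to lily.
    lily is a leaf — visit lily.
  Visit rye.
Visit ivy.
Full post-order sequence: moss, teak, lime, tulip, poppy, bay, kale, elm, rose, pear, lily, rye, ivy.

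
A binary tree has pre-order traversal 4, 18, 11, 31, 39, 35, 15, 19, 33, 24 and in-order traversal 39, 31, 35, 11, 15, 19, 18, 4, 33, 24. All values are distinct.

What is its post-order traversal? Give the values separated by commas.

The first element of pre-order is the root; it splits in-order into left and right subtrees.
Root 4: left subtree has 7 nodes {39, 31, 35, 11, 15, 19, 18}, right has 2 {33, 24}.
  Root 18: left subtree has 6 nodes {39, 31, 35, 11, 15, 19}, right has 0 { }.
    Root 11: left subtree has 3 nodes {39, 31, 35}, right has 2 {15, 19}.
      Root 31: left subtree has 1 node {39}, right has 1 {35}.
      Root 15: left subtree has 0 nodes { }, right has 1 {19}.
  Root 33: left subtree has 0 nodes { }, right has 1 {24}.

39, 35, 31, 19, 15, 11, 18, 24, 33, 4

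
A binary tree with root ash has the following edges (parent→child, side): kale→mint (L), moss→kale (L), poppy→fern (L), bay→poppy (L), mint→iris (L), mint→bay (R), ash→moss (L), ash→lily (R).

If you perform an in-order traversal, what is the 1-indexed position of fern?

3

In-order visits the left subtree, then the node, then the right subtree.
At ash: go left to moss.
  At moss: go left to kale.
    At kale: go left to mint.
      At mint: go left to iris.
        iris is a leaf — visit iris.
      Visit mint.
      At mint: go right to bay.
        At bay: go left to poppy.
          At poppy: go left to fern.
            fern is a leaf — visit fern.
          Visit poppy.
          At poppy: no right child.
        Visit bay.
        At bay: no right child.
    Visit kale.
    At kale: no right child.
  Visit moss.
  At moss: no right child.
Visit ash.
At ash: go right to lily.
  lily is a leaf — visit lily.
Full in-order sequence: iris, mint, fern, poppy, bay, kale, moss, ash, lily.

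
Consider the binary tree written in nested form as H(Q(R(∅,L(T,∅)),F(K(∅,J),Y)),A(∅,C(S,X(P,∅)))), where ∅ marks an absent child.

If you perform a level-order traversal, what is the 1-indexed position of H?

Level-order visits nodes level by level from the root, left to right within each level.
Level 0: H
Level 1: Q, A
Level 2: R, F, C
Level 3: L, K, Y, S, X
Level 4: T, J, P
Full level-order sequence: H, Q, A, R, F, C, L, K, Y, S, X, T, J, P.

1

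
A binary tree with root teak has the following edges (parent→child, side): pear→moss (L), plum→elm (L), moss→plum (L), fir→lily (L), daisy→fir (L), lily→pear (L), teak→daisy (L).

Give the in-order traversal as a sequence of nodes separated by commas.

elm, plum, moss, pear, lily, fir, daisy, teak

In-order visits the left subtree, then the node, then the right subtree.
At teak: go left to daisy.
  At daisy: go left to fir.
    At fir: go left to lily.
      At lily: go left to pear.
        At pear: go left to moss.
          At moss: go left to plum.
            At plum: go left to elm.
              elm is a leaf — visit elm.
            Visit plum.
            At plum: no right child.
          Visit moss.
          At moss: no right child.
        Visit pear.
        At pear: no right child.
      Visit lily.
      At lily: no right child.
    Visit fir.
    At fir: no right child.
  Visit daisy.
  At daisy: no right child.
Visit teak.
At teak: no right child.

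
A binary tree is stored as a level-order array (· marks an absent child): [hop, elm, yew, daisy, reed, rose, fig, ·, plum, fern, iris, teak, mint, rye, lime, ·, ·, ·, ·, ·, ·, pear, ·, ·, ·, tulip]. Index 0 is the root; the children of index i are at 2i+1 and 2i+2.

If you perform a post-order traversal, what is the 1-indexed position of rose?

Post-order visits the left subtree, then the right subtree, then the node.
At hop: go left to elm.
  At elm: go left to daisy.
    At daisy: no left child.
    At daisy: go right to plum.
      plum is a leaf — visit plum.
    Visit daisy.
  At elm: go right to reed.
    At reed: go left to fern.
      fern is a leaf — visit fern.
    At reed: go right to iris.
      At iris: go left to pear.
        pear is a leaf — visit pear.
      At iris: no right child.
      Visit iris.
    Visit reed.
  Visit elm.
At hop: go right to yew.
  At yew: go left to rose.
    At rose: go left to teak.
      teak is a leaf — visit teak.
    At rose: go right to mint.
      At mint: go left to tulip.
        tulip is a leaf — visit tulip.
      At mint: no right child.
      Visit mint.
    Visit rose.
  At yew: go right to fig.
    At fig: go left to rye.
      rye is a leaf — visit rye.
    At fig: go right to lime.
      lime is a leaf — visit lime.
    Visit fig.
  Visit yew.
Visit hop.
Full post-order sequence: plum, daisy, fern, pear, iris, reed, elm, teak, tulip, mint, rose, rye, lime, fig, yew, hop.

11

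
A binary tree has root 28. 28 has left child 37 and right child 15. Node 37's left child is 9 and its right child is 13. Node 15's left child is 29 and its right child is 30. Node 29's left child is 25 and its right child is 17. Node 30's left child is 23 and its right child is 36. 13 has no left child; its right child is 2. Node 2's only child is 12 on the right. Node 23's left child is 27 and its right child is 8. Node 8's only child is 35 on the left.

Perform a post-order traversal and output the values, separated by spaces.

9 12 2 13 37 25 17 29 27 35 8 23 36 30 15 28

Post-order visits the left subtree, then the right subtree, then the node.
At 28: go left to 37.
  At 37: go left to 9.
    9 is a leaf — visit 9.
  At 37: go right to 13.
    At 13: no left child.
    At 13: go right to 2.
      At 2: no left child.
      At 2: go right to 12.
        12 is a leaf — visit 12.
      Visit 2.
    Visit 13.
  Visit 37.
At 28: go right to 15.
  At 15: go left to 29.
    At 29: go left to 25.
      25 is a leaf — visit 25.
    At 29: go right to 17.
      17 is a leaf — visit 17.
    Visit 29.
  At 15: go right to 30.
    At 30: go left to 23.
      At 23: go left to 27.
        27 is a leaf — visit 27.
      At 23: go right to 8.
        At 8: go left to 35.
          35 is a leaf — visit 35.
        At 8: no right child.
        Visit 8.
      Visit 23.
    At 30: go right to 36.
      36 is a leaf — visit 36.
    Visit 30.
  Visit 15.
Visit 28.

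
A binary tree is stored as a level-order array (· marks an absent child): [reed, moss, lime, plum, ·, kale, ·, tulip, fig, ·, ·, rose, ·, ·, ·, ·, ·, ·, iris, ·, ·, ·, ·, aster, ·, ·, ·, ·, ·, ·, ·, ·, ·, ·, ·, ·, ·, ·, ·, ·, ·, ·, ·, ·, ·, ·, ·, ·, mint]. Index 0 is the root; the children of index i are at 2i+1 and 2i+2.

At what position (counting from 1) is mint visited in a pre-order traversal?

Pre-order visits the node, then its left subtree, then its right subtree.
Visit reed.
At reed: go left to moss.
  Visit moss.
  At moss: go left to plum.
    Visit plum.
    At plum: go left to tulip.
      tulip is a leaf — visit tulip.
    At plum: go right to fig.
      Visit fig.
      At fig: no left child.
      At fig: go right to iris.
        iris is a leaf — visit iris.
  At moss: no right child.
At reed: go right to lime.
  Visit lime.
  At lime: go left to kale.
    Visit kale.
    At kale: go left to rose.
      Visit rose.
      At rose: go left to aster.
        Visit aster.
        At aster: no left child.
        At aster: go right to mint.
          mint is a leaf — visit mint.
      At rose: no right child.
    At kale: no right child.
  At lime: no right child.
Full pre-order sequence: reed, moss, plum, tulip, fig, iris, lime, kale, rose, aster, mint.

11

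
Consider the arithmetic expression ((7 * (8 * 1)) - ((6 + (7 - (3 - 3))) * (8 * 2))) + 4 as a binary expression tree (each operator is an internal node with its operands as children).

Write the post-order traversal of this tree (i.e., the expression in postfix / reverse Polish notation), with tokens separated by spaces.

7 8 1 * * 6 7 3 3 - - + 8 2 * * - 4 +

Post-order on an expression tree gives postfix notation: for each operator, emit left operand, right operand, then the operator.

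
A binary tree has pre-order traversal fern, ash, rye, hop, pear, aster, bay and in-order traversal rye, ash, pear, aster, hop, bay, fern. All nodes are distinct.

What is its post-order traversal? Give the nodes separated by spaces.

rye aster pear bay hop ash fern

The first element of pre-order is the root; it splits in-order into left and right subtrees.
Root fern: left subtree has 6 nodes {rye, ash, pear, aster, hop, bay}, right has 0 { }.
  Root ash: left subtree has 1 node {rye}, right has 4 {pear, aster, hop, bay}.
    Root hop: left subtree has 2 nodes {pear, aster}, right has 1 {bay}.
      Root pear: left subtree has 0 nodes { }, right has 1 {aster}.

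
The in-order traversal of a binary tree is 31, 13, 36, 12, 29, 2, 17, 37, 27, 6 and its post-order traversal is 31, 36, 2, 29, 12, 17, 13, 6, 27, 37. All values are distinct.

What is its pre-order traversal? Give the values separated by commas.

The last element of post-order is the root; it splits in-order into left and right subtrees.
Root 37: left subtree has 7 nodes {31, 13, 36, 12, 29, 2, 17}, right has 2 {27, 6}.
  Root 13: left subtree has 1 node {31}, right has 5 {36, 12, 29, 2, 17}.
    Root 17: left subtree has 4 nodes {36, 12, 29, 2}, right has 0 { }.
      Root 12: left subtree has 1 node {36}, right has 2 {29, 2}.
        Root 29: left subtree has 0 nodes { }, right has 1 {2}.
  Root 27: left subtree has 0 nodes { }, right has 1 {6}.

37, 13, 31, 17, 12, 36, 29, 2, 27, 6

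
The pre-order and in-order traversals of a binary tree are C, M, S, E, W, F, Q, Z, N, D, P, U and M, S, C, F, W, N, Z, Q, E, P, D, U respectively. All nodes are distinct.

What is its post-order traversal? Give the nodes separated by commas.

S, M, F, N, Z, Q, W, P, U, D, E, C

The first element of pre-order is the root; it splits in-order into left and right subtrees.
Root C: left subtree has 2 nodes {M, S}, right has 9 {F, W, N, Z, Q, E, P, D, U}.
  Root M: left subtree has 0 nodes { }, right has 1 {S}.
  Root E: left subtree has 5 nodes {F, W, N, Z, Q}, right has 3 {P, D, U}.
    Root W: left subtree has 1 node {F}, right has 3 {N, Z, Q}.
      Root Q: left subtree has 2 nodes {N, Z}, right has 0 { }.
        Root Z: left subtree has 1 node {N}, right has 0 { }.
    Root D: left subtree has 1 node {P}, right has 1 {U}.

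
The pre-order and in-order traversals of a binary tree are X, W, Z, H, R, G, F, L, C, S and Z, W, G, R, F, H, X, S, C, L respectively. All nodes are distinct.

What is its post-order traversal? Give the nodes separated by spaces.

Z G F R H W S C L X

The first element of pre-order is the root; it splits in-order into left and right subtrees.
Root X: left subtree has 6 nodes {Z, W, G, R, F, H}, right has 3 {S, C, L}.
  Root W: left subtree has 1 node {Z}, right has 4 {G, R, F, H}.
    Root H: left subtree has 3 nodes {G, R, F}, right has 0 { }.
      Root R: left subtree has 1 node {G}, right has 1 {F}.
  Root L: left subtree has 2 nodes {S, C}, right has 0 { }.
    Root C: left subtree has 1 node {S}, right has 0 { }.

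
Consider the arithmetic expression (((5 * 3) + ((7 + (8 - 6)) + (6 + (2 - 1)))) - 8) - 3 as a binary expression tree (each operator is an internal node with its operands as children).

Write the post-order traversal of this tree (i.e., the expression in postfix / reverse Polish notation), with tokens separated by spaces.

Post-order on an expression tree gives postfix notation: for each operator, emit left operand, right operand, then the operator.

5 3 * 7 8 6 - + 6 2 1 - + + + 8 - 3 -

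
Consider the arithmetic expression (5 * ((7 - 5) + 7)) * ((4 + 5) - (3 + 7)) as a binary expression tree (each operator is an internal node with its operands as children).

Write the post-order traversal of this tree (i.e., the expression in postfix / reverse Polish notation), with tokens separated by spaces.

5 7 5 - 7 + * 4 5 + 3 7 + - *

Post-order on an expression tree gives postfix notation: for each operator, emit left operand, right operand, then the operator.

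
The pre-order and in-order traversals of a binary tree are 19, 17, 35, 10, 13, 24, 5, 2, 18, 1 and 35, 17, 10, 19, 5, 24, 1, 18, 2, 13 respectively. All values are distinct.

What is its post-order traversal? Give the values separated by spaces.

35 10 17 5 1 18 2 24 13 19

The first element of pre-order is the root; it splits in-order into left and right subtrees.
Root 19: left subtree has 3 nodes {35, 17, 10}, right has 6 {5, 24, 1, 18, 2, 13}.
  Root 17: left subtree has 1 node {35}, right has 1 {10}.
  Root 13: left subtree has 5 nodes {5, 24, 1, 18, 2}, right has 0 { }.
    Root 24: left subtree has 1 node {5}, right has 3 {1, 18, 2}.
      Root 2: left subtree has 2 nodes {1, 18}, right has 0 { }.
        Root 18: left subtree has 1 node {1}, right has 0 { }.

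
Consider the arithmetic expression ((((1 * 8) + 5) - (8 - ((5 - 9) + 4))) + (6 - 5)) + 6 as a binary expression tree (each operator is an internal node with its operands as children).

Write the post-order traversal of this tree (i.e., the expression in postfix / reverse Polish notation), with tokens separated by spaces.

1 8 * 5 + 8 5 9 - 4 + - - 6 5 - + 6 +

Post-order on an expression tree gives postfix notation: for each operator, emit left operand, right operand, then the operator.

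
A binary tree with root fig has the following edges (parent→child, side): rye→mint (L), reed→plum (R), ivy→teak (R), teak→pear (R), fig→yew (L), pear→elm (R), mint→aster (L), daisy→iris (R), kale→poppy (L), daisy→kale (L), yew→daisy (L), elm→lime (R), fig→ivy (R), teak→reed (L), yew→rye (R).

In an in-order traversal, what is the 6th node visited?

aster

In-order visits the left subtree, then the node, then the right subtree.
At fig: go left to yew.
  At yew: go left to daisy.
    At daisy: go left to kale.
      At kale: go left to poppy.
        poppy is a leaf — visit poppy.
      Visit kale.
      At kale: no right child.
    Visit daisy.
    At daisy: go right to iris.
      iris is a leaf — visit iris.
  Visit yew.
  At yew: go right to rye.
    At rye: go left to mint.
      At mint: go left to aster.
        aster is a leaf — visit aster.
      Visit mint.
      At mint: no right child.
    Visit rye.
    At rye: no right child.
Visit fig.
At fig: go right to ivy.
  At ivy: no left child.
  Visit ivy.
  At ivy: go right to teak.
    At teak: go left to reed.
      At reed: no left child.
      Visit reed.
      At reed: go right to plum.
        plum is a leaf — visit plum.
    Visit teak.
    At teak: go right to pear.
      At pear: no left child.
      Visit pear.
      At pear: go right to elm.
        At elm: no left child.
        Visit elm.
        At elm: go right to lime.
          lime is a leaf — visit lime.
Full in-order sequence: poppy, kale, daisy, iris, yew, aster, mint, rye, fig, ivy, reed, plum, teak, pear, elm, lime.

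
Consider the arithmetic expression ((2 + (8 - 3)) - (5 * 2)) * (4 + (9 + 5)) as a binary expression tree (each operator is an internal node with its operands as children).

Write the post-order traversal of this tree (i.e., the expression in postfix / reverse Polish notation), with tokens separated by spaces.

2 8 3 - + 5 2 * - 4 9 5 + + *

Post-order on an expression tree gives postfix notation: for each operator, emit left operand, right operand, then the operator.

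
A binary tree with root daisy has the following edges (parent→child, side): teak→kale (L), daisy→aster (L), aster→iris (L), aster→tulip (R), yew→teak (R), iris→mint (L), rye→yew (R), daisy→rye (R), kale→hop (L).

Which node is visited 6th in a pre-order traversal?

rye

Pre-order visits the node, then its left subtree, then its right subtree.
Visit daisy.
At daisy: go left to aster.
  Visit aster.
  At aster: go left to iris.
    Visit iris.
    At iris: go left to mint.
      mint is a leaf — visit mint.
    At iris: no right child.
  At aster: go right to tulip.
    tulip is a leaf — visit tulip.
At daisy: go right to rye.
  Visit rye.
  At rye: no left child.
  At rye: go right to yew.
    Visit yew.
    At yew: no left child.
    At yew: go right to teak.
      Visit teak.
      At teak: go left to kale.
        Visit kale.
        At kale: go left to hop.
          hop is a leaf — visit hop.
        At kale: no right child.
      At teak: no right child.
Full pre-order sequence: daisy, aster, iris, mint, tulip, rye, yew, teak, kale, hop.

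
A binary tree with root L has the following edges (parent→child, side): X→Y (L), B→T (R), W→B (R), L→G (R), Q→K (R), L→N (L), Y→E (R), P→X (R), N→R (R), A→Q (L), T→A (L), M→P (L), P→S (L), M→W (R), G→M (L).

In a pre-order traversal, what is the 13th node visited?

Pre-order visits the node, then its left subtree, then its right subtree.
Visit L.
At L: go left to N.
  Visit N.
  At N: no left child.
  At N: go right to R.
    R is a leaf — visit R.
At L: go right to G.
  Visit G.
  At G: go left to M.
    Visit M.
    At M: go left to P.
      Visit P.
      At P: go left to S.
        S is a leaf — visit S.
      At P: go right to X.
        Visit X.
        At X: go left to Y.
          Visit Y.
          At Y: no left child.
          At Y: go right to E.
            E is a leaf — visit E.
        At X: no right child.
    At M: go right to W.
      Visit W.
      At W: no left child.
      At W: go right to B.
        Visit B.
        At B: no left child.
        At B: go right to T.
          Visit T.
          At T: go left to A.
            Visit A.
            At A: go left to Q.
              Visit Q.
              At Q: no left child.
              At Q: go right to K.
                K is a leaf — visit K.
            At A: no right child.
          At T: no right child.
  At G: no right child.
Full pre-order sequence: L, N, R, G, M, P, S, X, Y, E, W, B, T, A, Q, K.

T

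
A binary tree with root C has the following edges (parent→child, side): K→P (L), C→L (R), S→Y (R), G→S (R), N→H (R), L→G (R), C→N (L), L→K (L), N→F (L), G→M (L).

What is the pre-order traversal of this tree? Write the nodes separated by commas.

C, N, F, H, L, K, P, G, M, S, Y

Pre-order visits the node, then its left subtree, then its right subtree.
Visit C.
At C: go left to N.
  Visit N.
  At N: go left to F.
    F is a leaf — visit F.
  At N: go right to H.
    H is a leaf — visit H.
At C: go right to L.
  Visit L.
  At L: go left to K.
    Visit K.
    At K: go left to P.
      P is a leaf — visit P.
    At K: no right child.
  At L: go right to G.
    Visit G.
    At G: go left to M.
      M is a leaf — visit M.
    At G: go right to S.
      Visit S.
      At S: no left child.
      At S: go right to Y.
        Y is a leaf — visit Y.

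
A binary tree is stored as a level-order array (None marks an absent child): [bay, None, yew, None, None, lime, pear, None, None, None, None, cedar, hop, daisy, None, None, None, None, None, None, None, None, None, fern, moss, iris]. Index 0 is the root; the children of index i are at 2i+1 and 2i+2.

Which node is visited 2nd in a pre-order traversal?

Pre-order visits the node, then its left subtree, then its right subtree.
Visit bay.
At bay: no left child.
At bay: go right to yew.
  Visit yew.
  At yew: go left to lime.
    Visit lime.
    At lime: go left to cedar.
      Visit cedar.
      At cedar: go left to fern.
        fern is a leaf — visit fern.
      At cedar: go right to moss.
        moss is a leaf — visit moss.
    At lime: go right to hop.
      Visit hop.
      At hop: go left to iris.
        iris is a leaf — visit iris.
      At hop: no right child.
  At yew: go right to pear.
    Visit pear.
    At pear: go left to daisy.
      daisy is a leaf — visit daisy.
    At pear: no right child.
Full pre-order sequence: bay, yew, lime, cedar, fern, moss, hop, iris, pear, daisy.

yew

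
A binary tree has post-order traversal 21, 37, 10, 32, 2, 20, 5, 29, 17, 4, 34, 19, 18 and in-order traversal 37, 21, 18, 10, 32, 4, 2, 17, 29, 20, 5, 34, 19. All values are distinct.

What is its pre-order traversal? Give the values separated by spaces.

18 37 21 19 34 4 32 10 17 2 29 5 20

The last element of post-order is the root; it splits in-order into left and right subtrees.
Root 18: left subtree has 2 nodes {37, 21}, right has 10 {10, 32, 4, 2, 17, 29, 20, 5, 34, 19}.
  Root 37: left subtree has 0 nodes { }, right has 1 {21}.
  Root 19: left subtree has 9 nodes {10, 32, 4, 2, 17, 29, 20, 5, 34}, right has 0 { }.
    Root 34: left subtree has 8 nodes {10, 32, 4, 2, 17, 29, 20, 5}, right has 0 { }.
      Root 4: left subtree has 2 nodes {10, 32}, right has 5 {2, 17, 29, 20, 5}.
        Root 32: left subtree has 1 node {10}, right has 0 { }.
        Root 17: left subtree has 1 node {2}, right has 3 {29, 20, 5}.
          Root 29: left subtree has 0 nodes { }, right has 2 {20, 5}.
            Root 5: left subtree has 1 node {20}, right has 0 { }.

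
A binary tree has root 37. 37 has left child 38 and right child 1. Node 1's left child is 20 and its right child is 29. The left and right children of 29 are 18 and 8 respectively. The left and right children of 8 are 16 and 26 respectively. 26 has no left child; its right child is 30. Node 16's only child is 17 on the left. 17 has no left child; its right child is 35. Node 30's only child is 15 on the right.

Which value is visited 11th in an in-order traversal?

26

In-order visits the left subtree, then the node, then the right subtree.
At 37: go left to 38.
  38 is a leaf — visit 38.
Visit 37.
At 37: go right to 1.
  At 1: go left to 20.
    20 is a leaf — visit 20.
  Visit 1.
  At 1: go right to 29.
    At 29: go left to 18.
      18 is a leaf — visit 18.
    Visit 29.
    At 29: go right to 8.
      At 8: go left to 16.
        At 16: go left to 17.
          At 17: no left child.
          Visit 17.
          At 17: go right to 35.
            35 is a leaf — visit 35.
        Visit 16.
        At 16: no right child.
      Visit 8.
      At 8: go right to 26.
        At 26: no left child.
        Visit 26.
        At 26: go right to 30.
          At 30: no left child.
          Visit 30.
          At 30: go right to 15.
            15 is a leaf — visit 15.
Full in-order sequence: 38, 37, 20, 1, 18, 29, 17, 35, 16, 8, 26, 30, 15.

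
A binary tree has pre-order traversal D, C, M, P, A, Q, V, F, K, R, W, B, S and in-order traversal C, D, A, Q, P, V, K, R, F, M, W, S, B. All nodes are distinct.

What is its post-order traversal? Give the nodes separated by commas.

The first element of pre-order is the root; it splits in-order into left and right subtrees.
Root D: left subtree has 1 node {C}, right has 11 {A, Q, P, V, K, R, F, M, W, S, B}.
  Root M: left subtree has 7 nodes {A, Q, P, V, K, R, F}, right has 3 {W, S, B}.
    Root P: left subtree has 2 nodes {A, Q}, right has 4 {V, K, R, F}.
      Root A: left subtree has 0 nodes { }, right has 1 {Q}.
      Root V: left subtree has 0 nodes { }, right has 3 {K, R, F}.
        Root F: left subtree has 2 nodes {K, R}, right has 0 { }.
          Root K: left subtree has 0 nodes { }, right has 1 {R}.
    Root W: left subtree has 0 nodes { }, right has 2 {S, B}.
      Root B: left subtree has 1 node {S}, right has 0 { }.

C, Q, A, R, K, F, V, P, S, B, W, M, D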